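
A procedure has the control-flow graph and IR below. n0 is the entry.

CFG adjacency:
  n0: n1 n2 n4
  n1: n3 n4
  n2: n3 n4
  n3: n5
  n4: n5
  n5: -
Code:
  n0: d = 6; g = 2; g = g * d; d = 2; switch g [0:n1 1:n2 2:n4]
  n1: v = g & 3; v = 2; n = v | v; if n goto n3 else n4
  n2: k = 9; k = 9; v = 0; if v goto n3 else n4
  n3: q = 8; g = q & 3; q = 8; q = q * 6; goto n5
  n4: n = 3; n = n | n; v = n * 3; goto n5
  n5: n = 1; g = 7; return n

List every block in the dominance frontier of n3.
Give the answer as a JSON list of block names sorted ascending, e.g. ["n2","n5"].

Answer: ["n5"]

Derivation:
idom tree: n1←n0 n2←n0 n3←n0 n4←n0 n5←n0
Dom at joins:
  n3: preds {n1,n2}: {n0,n1} ∩ {n0,n2} = {n0}; idom=n0
  n4: preds {n0,n1,n2}: {n0} ∩ {n0,n1} ∩ {n0,n2} = {n0}; idom=n0
  n5: preds {n3,n4}: {n0,n3} ∩ {n0,n4} = {n0}; idom=n0

DF walk-up:
  join n3 pred n1: n1 stop@n0
  join n3 pred n2: n2 stop@n0
  join n4 pred n0: · stop@n0
  join n4 pred n1: n1 stop@n0
  join n4 pred n2: n2 stop@n0
  join n5 pred n3: n3 stop@n0
  join n5 pred n4: n4 stop@n0
  n0 → ∅
  n1 → {n3,n4}
  n2 → {n3,n4}
  n3 → {n5}
  n4 → {n5}
  n5 → ∅

DF(n3) = ["n5"]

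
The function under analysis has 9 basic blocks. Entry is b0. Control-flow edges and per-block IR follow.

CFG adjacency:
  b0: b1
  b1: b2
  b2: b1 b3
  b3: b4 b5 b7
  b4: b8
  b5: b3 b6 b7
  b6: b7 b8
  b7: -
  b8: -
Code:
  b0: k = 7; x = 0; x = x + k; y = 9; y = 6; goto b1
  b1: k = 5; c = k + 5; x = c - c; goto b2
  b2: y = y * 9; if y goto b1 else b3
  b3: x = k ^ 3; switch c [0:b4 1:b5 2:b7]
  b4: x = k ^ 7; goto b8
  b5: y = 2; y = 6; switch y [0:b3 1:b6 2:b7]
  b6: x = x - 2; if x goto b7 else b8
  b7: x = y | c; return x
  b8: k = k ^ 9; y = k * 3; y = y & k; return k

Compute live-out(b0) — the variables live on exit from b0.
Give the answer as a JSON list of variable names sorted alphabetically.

Answer: ["y"]

Working:
def/use:
  b0 def {k,x,y} use ∅
  b1 def {c,k,x} use ∅
  b2 def {y} use {y}
  b3 def {x} use {c,k}
  b4 def {x} use {k}
  b5 def {y} use ∅
  b6 def {x} use {x}
  b7 def {x} use {c,y}
  b8 def {k,y} use {k}

Live sets:
  live b0: ∅→{y}
  live b1: {y}→{c,k,y}
  live b2: {c,k,y}→{c,k,y}
  live b3: {c,k,y}→{c,k,x,y}
  live b4: {k}→{k}
  live b5: {c,k,x}→{c,k,x,y}
  live b6: {c,k,x,y}→{c,k,y}
  live b7: {c,y}→∅
  live b8: {k}→∅

live-out(b0) = ["y"]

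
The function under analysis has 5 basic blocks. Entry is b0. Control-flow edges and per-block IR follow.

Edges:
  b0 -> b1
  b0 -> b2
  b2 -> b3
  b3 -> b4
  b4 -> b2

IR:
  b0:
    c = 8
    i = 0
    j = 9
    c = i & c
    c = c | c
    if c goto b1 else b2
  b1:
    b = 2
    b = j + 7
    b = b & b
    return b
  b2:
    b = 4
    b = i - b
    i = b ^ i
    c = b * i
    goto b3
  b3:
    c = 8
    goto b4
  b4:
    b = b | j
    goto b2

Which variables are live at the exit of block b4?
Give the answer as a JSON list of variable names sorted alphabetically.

Answer: ["i", "j"]

Working:
Block summaries:
  b0 def {c,i,j} use ∅
  b1 def {b} use {j}
  b2 def {b,c,i} use {i}
  b3 def {c} use ∅
  b4 def {b} use {b,j}

Backward fixpoint:
  b0: in=∅ out={i,j}
  b1: in={j} out=∅
  b2: in={i,j} out={b,i,j}
  b3: in={b,i,j} out={b,i,j}
  b4: in={b,i,j} out={i,j}

live-out(b4) = ["i", "j"]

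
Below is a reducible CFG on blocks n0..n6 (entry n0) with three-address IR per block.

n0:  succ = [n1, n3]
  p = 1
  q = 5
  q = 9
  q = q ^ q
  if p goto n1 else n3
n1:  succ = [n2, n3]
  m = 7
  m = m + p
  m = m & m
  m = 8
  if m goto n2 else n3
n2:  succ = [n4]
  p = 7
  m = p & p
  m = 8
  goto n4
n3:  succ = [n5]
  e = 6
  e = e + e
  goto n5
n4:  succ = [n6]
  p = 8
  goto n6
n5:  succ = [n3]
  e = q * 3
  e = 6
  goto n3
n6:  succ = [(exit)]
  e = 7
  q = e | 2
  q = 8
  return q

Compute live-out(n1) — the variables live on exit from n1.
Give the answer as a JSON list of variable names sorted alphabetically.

Answer: ["q"]

Working:
def/use:
  n0 def {p,q} use ∅
  n1 def {m} use {p}
  n2 def {m,p} use ∅
  n3 def {e} use ∅
  n4 def {p} use ∅
  n5 def {e} use {q}
  n6 def {e,q} use ∅

Liveness:
  n0: in=∅ out={p,q}
  n1: in={p,q} out={q}
  n2: in=∅ out=∅
  n3: in={q} out={q}
  n4: in=∅ out=∅
  n5: in={q} out={q}
  n6: in=∅ out=∅

live-out(n1) = ["q"]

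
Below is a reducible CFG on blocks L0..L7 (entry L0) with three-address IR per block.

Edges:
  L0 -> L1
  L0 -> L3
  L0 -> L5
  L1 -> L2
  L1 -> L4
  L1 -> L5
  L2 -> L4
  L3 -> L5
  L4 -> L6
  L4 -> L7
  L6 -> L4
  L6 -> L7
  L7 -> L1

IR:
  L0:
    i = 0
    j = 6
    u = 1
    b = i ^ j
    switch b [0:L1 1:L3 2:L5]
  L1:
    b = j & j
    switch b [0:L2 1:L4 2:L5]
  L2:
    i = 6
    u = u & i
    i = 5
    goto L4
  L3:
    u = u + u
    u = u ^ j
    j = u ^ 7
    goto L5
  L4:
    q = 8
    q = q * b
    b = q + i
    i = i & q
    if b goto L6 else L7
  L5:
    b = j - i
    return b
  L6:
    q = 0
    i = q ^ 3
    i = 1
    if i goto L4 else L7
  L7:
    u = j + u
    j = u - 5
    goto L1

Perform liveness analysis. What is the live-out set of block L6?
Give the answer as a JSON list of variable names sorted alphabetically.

Answer: ["b", "i", "j", "u"]

Analysis:
Block summaries:
  L0: def={b,i,j,u} ue=∅
  L1: def={b} ue={j}
  L2: def={i,u} ue={u}
  L3: def={j,u} ue={j,u}
  L4: def={b,i,q} ue={b,i}
  L5: def={b} ue={i,j}
  L6: def={i,q} ue=∅
  L7: def={j,u} ue={j,u}

Live sets:
  L0: in=∅ out={i,j,u}
  L1: in={i,j,u} out={b,i,j,u}
  L2: in={b,j,u} out={b,i,j,u}
  L3: in={i,j,u} out={i,j}
  L4: in={b,i,j,u} out={b,i,j,u}
  L5: in={i,j} out=∅
  L6: in={b,j,u} out={b,i,j,u}
  L7: in={i,j,u} out={i,j,u}

live-out(L6) = ["b", "i", "j", "u"]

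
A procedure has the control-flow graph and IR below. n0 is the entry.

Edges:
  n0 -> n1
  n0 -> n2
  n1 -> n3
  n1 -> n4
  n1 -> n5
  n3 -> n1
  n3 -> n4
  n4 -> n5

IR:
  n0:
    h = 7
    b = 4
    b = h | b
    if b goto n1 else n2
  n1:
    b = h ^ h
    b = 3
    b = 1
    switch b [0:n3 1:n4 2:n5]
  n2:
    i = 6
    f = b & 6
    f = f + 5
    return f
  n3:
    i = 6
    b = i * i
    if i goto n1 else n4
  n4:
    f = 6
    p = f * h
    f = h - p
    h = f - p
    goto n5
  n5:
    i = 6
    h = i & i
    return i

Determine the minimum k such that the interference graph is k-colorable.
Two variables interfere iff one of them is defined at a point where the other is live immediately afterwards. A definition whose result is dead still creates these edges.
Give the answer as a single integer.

Per-block:
  n0: {b,h} / ∅
  n1: {b} / {h}
  n2: {f,i} / {b}
  n3: {b,i} / ∅
  n4: {f,h,p} / {h}
  n5: {h,i} / ∅

Live sets:
  live n0: ∅→{b,h}
  live n1: {h}→{h}
  live n2: {b}→∅
  live n3: {h}→{h}
  live n4: {h}→∅
  live n5: ∅→∅

Conflict graph:
  b — {h,i}
  f — {h,p}
  h — {b,f,i,p}
  i — {b,h}
  p — {f,h}

Registers:
  clique {b,h,i} ⇒ need ≥ 3
  assign b→R1 f→R1 h→R0 i→R2 p→R2 — no edge inside a register ⇒ χ ≤ 3
  χ = 3

Answer: 3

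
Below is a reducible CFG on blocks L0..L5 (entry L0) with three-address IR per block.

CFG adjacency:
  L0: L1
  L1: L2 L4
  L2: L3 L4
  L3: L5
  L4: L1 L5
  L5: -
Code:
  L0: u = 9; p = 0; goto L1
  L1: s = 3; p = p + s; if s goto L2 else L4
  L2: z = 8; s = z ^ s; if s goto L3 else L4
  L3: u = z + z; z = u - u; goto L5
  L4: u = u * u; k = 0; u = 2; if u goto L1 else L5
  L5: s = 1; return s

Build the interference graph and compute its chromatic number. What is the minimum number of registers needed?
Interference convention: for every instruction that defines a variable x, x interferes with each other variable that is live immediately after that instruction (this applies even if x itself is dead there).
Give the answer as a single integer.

Answer: 4

Analysis:
Per-block:
  L0: def={p,u} ue=∅
  L1: def={p,s} ue={p}
  L2: def={s,z} ue={s}
  L3: def={u,z} ue={z}
  L4: def={k,u} ue={u}
  L5: def={s} ue=∅

Liveness:
  L0: in=∅ out={p,u}
  L1: in={p,u} out={p,s,u}
  L2: in={p,s,u} out={p,u,z}
  L3: in={z} out=∅
  L4: in={p,u} out={p,u}
  L5: in=∅ out=∅

Interference:
  k — {p}
  p — {k,s,u,z}
  s — {p,u,z}
  u — {p,s,z}
  z — {p,s,u}

Colouring:
  {p,s,u,z} pairwise interfere (4-clique) ⇒ χ ≥ 4
  4-colouring: c0={p}  c1={k,s}  c2={u}  c3={z}
  χ = 4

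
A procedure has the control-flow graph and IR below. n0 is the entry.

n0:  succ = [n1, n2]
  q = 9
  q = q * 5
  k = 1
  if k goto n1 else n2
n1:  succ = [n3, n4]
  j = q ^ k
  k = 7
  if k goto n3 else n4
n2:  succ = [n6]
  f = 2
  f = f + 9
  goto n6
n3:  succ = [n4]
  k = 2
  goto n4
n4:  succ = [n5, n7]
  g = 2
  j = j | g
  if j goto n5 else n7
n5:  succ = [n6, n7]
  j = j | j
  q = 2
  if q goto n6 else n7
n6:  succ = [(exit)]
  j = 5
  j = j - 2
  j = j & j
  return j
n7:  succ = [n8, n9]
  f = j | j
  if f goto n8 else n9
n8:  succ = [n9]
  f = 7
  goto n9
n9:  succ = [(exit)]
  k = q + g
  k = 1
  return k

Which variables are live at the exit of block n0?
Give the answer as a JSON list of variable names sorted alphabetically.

Answer: ["k", "q"]

Derivation:
Block summaries:
  n0: {k,q} / ∅
  n1: {j,k} / {k,q}
  n2: {f} / ∅
  n3: {k} / ∅
  n4: {g,j} / {j}
  n5: {j,q} / {j}
  n6: {j} / ∅
  n7: {f} / {j}
  n8: {f} / ∅
  n9: {k} / {g,q}

Backward fixpoint:
  live n0: ∅→{k,q}
  live n1: {k,q}→{j,q}
  live n2: ∅→∅
  live n3: {j,q}→{j,q}
  live n4: {j,q}→{g,j,q}
  live n5: {g,j}→{g,j,q}
  live n6: ∅→∅
  live n7: {g,j,q}→{g,q}
  live n8: {g,q}→{g,q}
  live n9: {g,q}→∅

live-out(n0) = ["k", "q"]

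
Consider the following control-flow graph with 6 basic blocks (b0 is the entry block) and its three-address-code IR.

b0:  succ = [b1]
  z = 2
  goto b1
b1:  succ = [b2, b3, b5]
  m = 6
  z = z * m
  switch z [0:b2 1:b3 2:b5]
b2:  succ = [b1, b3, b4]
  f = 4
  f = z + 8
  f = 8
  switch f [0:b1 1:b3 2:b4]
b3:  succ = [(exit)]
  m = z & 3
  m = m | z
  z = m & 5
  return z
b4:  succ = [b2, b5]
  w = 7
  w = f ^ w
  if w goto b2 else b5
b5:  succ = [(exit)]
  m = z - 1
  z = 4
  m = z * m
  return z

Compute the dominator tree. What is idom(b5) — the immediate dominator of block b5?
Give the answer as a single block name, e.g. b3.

idom tree: b1←b0 b2←b1 b3←b1 b4←b2 b5←b1
Dom∩ at merges:
  b1: preds {b0,b2}: {b0} ∩ {b0,b1,b2} = {b0}; idom=b0
  b2: preds {b1,b4}: {b0,b1} ∩ {b0,b1,b2,b4} = {b0,b1}; idom=b1
  b3: preds {b1,b2}: {b0,b1} ∩ {b0,b1,b2} = {b0,b1}; idom=b1
  b5: preds {b1,b4}: {b0,b1} ∩ {b0,b1,b2,b4} = {b0,b1}; idom=b1

idom(b5) = b1

Answer: b1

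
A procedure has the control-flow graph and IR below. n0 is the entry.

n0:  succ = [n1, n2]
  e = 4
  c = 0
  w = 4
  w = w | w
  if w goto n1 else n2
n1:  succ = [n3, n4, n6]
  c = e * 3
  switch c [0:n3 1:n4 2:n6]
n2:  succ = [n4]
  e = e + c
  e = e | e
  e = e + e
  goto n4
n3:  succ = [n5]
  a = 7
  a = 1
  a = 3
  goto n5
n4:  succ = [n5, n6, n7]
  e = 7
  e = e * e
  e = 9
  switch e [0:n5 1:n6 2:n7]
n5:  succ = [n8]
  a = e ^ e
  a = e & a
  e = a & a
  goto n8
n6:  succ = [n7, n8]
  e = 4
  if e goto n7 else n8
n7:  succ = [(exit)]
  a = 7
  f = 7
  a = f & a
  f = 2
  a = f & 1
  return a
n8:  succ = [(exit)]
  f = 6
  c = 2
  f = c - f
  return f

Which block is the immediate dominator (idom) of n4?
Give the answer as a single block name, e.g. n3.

Answer: n0

Working:
idom tree: n1←n0 n2←n0 n3←n1 n4←n0 n5←n0 n6←n0 n7←n0 n8←n0
Dom∩ at merges:
  n4: preds {n1,n2}: {n0,n1} ∩ {n0,n2} = {n0}; idom=n0
  n5: preds {n3,n4}: {n0,n1,n3} ∩ {n0,n4} = {n0}; idom=n0
  n6: preds {n1,n4}: {n0,n1} ∩ {n0,n4} = {n0}; idom=n0
  n7: preds {n4,n6}: {n0,n4} ∩ {n0,n6} = {n0}; idom=n0
  n8: preds {n5,n6}: {n0,n5} ∩ {n0,n6} = {n0}; idom=n0

idom(n4) = n0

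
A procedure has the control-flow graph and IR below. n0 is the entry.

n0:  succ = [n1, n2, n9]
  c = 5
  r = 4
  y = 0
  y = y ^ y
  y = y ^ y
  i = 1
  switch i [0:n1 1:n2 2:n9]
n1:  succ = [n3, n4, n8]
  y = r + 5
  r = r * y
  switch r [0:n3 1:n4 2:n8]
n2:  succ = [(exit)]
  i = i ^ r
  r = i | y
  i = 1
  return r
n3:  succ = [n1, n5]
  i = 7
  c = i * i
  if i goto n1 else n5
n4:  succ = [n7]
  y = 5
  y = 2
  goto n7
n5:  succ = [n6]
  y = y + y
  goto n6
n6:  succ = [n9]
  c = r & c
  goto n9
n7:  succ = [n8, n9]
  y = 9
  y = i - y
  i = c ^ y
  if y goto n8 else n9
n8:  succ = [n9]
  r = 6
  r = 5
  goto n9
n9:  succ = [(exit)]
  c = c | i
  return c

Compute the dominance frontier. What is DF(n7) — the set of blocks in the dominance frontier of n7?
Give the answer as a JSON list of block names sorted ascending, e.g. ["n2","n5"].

Answer: ["n8", "n9"]

Analysis:
idom tree: n1←n0 n2←n0 n3←n1 n4←n1 n5←n3 n6←n5 n7←n4 n8←n1 n9←n0
Dom∩ at merges:
  n1: preds {n0,n3}: {n0} ∩ {n0,n1,n3} = {n0}; idom=n0
  n8: preds {n1,n7}: {n0,n1} ∩ {n0,n1,n4,n7} = {n0,n1}; idom=n1
  n9: preds {n0,n6,n7,n8}: {n0} ∩ {n0,n1,n3,n5,n6} ∩ {n0,n1,n4,n7} ∩ {n0,n1,n8} = {n0}; idom=n0

Frontier:
  n1←n0: walk · to n0
  n1←n3: walk n3→n1 to n0
  n8←n1: walk · to n1
  n8←n7: walk n7→n4 to n1
  n9←n0: walk · to n0
  n9←n6: walk n6→n5→n3→n1 to n0
  n9←n7: walk n7→n4→n1 to n0
  n9←n8: walk n8→n1 to n0
  DF(n0)=∅
  DF(n1)={n1,n9}
  DF(n2)=∅
  DF(n3)={n1,n9}
  DF(n4)={n8,n9}
  DF(n5)={n9}
  DF(n6)={n9}
  DF(n7)={n8,n9}
  DF(n8)={n9}
  DF(n9)=∅

DF(n7) = ["n8", "n9"]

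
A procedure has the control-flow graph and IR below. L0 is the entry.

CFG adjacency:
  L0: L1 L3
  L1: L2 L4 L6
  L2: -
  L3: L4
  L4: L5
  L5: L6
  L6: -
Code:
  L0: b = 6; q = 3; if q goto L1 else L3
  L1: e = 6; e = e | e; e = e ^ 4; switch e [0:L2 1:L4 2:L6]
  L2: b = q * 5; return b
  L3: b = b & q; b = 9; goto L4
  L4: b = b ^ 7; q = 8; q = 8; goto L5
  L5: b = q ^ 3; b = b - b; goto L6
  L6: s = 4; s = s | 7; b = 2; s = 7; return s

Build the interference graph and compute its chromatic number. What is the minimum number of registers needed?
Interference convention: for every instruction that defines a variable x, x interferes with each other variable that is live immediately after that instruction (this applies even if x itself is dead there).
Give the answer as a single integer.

Answer: 3

Derivation:
def/use:
  L0 def {b,q} use ∅
  L1 def {e} use ∅
  L2 def {b} use {q}
  L3 def {b} use {b,q}
  L4 def {b,q} use {b}
  L5 def {b} use {q}
  L6 def {b,s} use ∅

Live sets:
  L0 li=∅ lo={b,q}
  L1 li={b,q} lo={b,q}
  L2 li={q} lo=∅
  L3 li={b,q} lo={b}
  L4 li={b} lo={q}
  L5 li={q} lo=∅
  L6 li=∅ lo=∅

Interfere edges:
  b↔{e,q}
  e↔{b,q}
  q↔{b,e}
  s↔∅

Colouring:
  {b,e,q} pairwise interfere (3-clique) ⇒ χ ≥ 3
  assign b→c0 e→c1 q→c2 s→c0 — no edge inside a register ⇒ χ ≤ 3
  χ = 3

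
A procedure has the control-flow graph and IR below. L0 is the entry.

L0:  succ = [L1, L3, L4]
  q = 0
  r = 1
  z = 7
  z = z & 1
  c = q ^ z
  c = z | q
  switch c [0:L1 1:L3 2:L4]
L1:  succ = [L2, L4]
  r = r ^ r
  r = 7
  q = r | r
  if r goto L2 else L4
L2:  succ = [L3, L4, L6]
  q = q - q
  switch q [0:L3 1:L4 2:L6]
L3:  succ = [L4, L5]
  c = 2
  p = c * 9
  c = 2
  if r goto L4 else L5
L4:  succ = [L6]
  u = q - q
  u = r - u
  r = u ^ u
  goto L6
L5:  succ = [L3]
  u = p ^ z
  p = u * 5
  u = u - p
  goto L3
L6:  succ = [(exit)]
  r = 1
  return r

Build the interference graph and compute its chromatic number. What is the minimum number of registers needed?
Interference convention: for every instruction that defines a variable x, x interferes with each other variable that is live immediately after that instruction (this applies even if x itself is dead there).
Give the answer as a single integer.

Answer: 5

Analysis:
def/use:
  L0: {c,q,r,z} / ∅
  L1: {q,r} / {r}
  L2: {q} / {q}
  L3: {c,p} / {r}
  L4: {r,u} / {q,r}
  L5: {p,u} / {p,z}
  L6: {r} / ∅

Liveness:
  L0: in=∅ out={q,r,z}
  L1: in={r,z} out={q,r,z}
  L2: in={q,r,z} out={q,r,z}
  L3: in={q,r,z} out={p,q,r,z}
  L4: in={q,r} out=∅
  L5: in={p,q,r,z} out={q,r,z}
  L6: in=∅ out=∅

Interference:
  c: {p,q,r,z}
  p: {c,q,r,u,z}
  q: {c,p,r,u,z}
  r: {c,p,q,u,z}
  u: {p,q,r,z}
  z: {c,p,q,r,u}

Chromatic number:
  lower bound: {c,p,q,r,z} mutually conflict ⇒ χ ≥ 5
  assign c→c4 p→c0 q→c1 r→c2 u→c4 z→c3 — no edge inside a register ⇒ χ ≤ 5
  χ = 5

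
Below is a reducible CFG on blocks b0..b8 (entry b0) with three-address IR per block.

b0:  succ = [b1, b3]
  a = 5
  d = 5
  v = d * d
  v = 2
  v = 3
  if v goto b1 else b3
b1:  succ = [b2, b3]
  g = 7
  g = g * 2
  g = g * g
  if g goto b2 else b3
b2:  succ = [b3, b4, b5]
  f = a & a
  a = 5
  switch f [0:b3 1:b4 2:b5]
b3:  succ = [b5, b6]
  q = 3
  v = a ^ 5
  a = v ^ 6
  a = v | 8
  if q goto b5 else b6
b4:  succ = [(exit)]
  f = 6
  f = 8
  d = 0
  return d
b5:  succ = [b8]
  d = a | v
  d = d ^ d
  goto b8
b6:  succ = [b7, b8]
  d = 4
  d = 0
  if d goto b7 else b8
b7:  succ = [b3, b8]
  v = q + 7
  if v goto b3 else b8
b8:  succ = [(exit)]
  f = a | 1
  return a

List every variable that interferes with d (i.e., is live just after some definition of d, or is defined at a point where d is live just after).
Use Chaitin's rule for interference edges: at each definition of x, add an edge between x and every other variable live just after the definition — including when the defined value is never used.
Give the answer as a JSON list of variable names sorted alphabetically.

Answer: ["a", "q"]

Derivation:
Block summaries:
  b0 def {a,d,v} use ∅
  b1 def {g} use ∅
  b2 def {a,f} use {a}
  b3 def {a,q,v} use {a}
  b4 def {d,f} use ∅
  b5 def {d} use {a,v}
  b6 def {d} use ∅
  b7 def {v} use {q}
  b8 def {f} use {a}

Live sets:
  b0: in=∅ out={a,v}
  b1: in={a,v} out={a,v}
  b2: in={a,v} out={a,v}
  b3: in={a} out={a,q,v}
  b4: in=∅ out=∅
  b5: in={a,v} out={a}
  b6: in={a,q} out={a,q}
  b7: in={a,q} out={a}
  b8: in={a} out=∅

Conflict graph:
  a↔{d,f,g,q,v}
  d↔{a,q}
  f↔{a,v}
  g↔{a,v}
  q↔{a,d,v}
  v↔{a,f,g,q}

N(d) = ["a", "q"]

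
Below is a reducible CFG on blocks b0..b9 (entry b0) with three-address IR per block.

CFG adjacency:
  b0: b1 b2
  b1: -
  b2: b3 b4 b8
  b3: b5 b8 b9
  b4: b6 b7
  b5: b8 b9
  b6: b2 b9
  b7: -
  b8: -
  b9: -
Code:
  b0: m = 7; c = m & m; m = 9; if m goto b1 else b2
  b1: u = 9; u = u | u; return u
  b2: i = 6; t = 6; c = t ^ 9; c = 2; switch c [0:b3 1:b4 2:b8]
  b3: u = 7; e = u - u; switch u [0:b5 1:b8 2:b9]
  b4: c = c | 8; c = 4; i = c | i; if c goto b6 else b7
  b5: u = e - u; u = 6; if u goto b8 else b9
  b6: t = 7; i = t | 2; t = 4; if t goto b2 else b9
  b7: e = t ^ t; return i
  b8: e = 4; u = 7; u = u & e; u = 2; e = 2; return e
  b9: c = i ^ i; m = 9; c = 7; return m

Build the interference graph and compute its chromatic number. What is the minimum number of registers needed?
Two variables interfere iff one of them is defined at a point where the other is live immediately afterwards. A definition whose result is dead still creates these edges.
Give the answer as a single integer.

Per-block:
  b0: {c,m} / ∅
  b1: {u} / ∅
  b2: {c,i,t} / ∅
  b3: {e,u} / ∅
  b4: {c,i} / {c,i}
  b5: {u} / {e,u}
  b6: {i,t} / ∅
  b7: {e} / {i,t}
  b8: {e,u} / ∅
  b9: {c,m} / {i}

Backward fixpoint:
  b0 li=∅ lo=∅
  b1 li=∅ lo=∅
  b2 li=∅ lo={c,i,t}
  b3 li={i} lo={e,i,u}
  b4 li={c,i,t} lo={i,t}
  b5 li={e,i,u} lo={i}
  b6 li=∅ lo={i}
  b7 li={i,t} lo=∅
  b8 li=∅ lo=∅
  b9 li={i} lo=∅

Interference:
  c — {i,m,t}
  e — {i,u}
  i — {c,e,t,u}
  m — {c}
  t — {c,i}
  u — {e,i}

Registers:
  {c,i,t} pairwise interfere (3-clique) ⇒ χ ≥ 3
  3-colouring: R0={i,m}  R1={c,e}  R2={t,u}
  χ = 3

Answer: 3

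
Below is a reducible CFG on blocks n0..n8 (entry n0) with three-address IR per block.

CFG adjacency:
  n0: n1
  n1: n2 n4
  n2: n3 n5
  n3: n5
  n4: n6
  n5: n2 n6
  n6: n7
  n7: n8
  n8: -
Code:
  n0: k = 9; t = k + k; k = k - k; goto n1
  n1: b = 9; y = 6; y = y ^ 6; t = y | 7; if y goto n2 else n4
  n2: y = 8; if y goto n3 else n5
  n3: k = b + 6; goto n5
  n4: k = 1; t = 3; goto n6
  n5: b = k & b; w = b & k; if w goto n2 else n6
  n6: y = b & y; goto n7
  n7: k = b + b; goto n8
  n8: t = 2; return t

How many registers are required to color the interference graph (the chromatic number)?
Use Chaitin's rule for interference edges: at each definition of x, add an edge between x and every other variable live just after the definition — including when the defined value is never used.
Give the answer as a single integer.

Answer: 4

Analysis:
def/use:
  n0: def={k,t} ue=∅
  n1: def={b,t,y} ue=∅
  n2: def={y} ue=∅
  n3: def={k} ue={b}
  n4: def={k,t} ue=∅
  n5: def={b,w} ue={b,k}
  n6: def={y} ue={b,y}
  n7: def={k} ue={b}
  n8: def={t} ue=∅

Backward fixpoint:
  n0 li=∅ lo={k}
  n1 li={k} lo={b,k,y}
  n2 li={b,k} lo={b,k,y}
  n3 li={b,y} lo={b,k,y}
  n4 li={b,y} lo={b,y}
  n5 li={b,k,y} lo={b,k,y}
  n6 li={b,y} lo={b}
  n7 li={b} lo=∅
  n8 li=∅ lo=∅

Interference:
  b↔{k,t,w,y}
  k↔{b,t,w,y}
  t↔{b,k,y}
  w↔{b,k,y}
  y↔{b,k,t,w}

Chromatic number:
  {b,k,t,y} pairwise interfere (4-clique) ⇒ χ ≥ 4
  assign b→R0 k→R1 t→R3 w→R3 y→R2 — no edge inside a register ⇒ χ ≤ 4
  χ = 4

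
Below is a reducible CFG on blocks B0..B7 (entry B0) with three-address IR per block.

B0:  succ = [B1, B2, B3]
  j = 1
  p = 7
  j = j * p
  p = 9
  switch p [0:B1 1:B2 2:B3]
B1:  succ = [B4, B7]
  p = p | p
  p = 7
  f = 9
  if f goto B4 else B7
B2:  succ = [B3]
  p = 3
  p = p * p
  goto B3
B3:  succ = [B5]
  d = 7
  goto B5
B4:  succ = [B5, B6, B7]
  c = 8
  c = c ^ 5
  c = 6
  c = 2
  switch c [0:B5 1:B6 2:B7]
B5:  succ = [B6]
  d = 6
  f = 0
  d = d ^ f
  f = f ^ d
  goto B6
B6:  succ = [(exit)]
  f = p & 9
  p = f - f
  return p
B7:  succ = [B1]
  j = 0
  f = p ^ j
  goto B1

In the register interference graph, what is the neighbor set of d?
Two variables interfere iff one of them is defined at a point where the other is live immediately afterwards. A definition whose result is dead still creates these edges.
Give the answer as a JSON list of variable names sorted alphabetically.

Per-block:
  B0: def={j,p} ue=∅
  B1: def={f,p} ue={p}
  B2: def={p} ue=∅
  B3: def={d} ue=∅
  B4: def={c} ue=∅
  B5: def={d,f} ue=∅
  B6: def={f,p} ue={p}
  B7: def={f,j} ue={p}

Backward fixpoint:
  B0 li=∅ lo={p}
  B1 li={p} lo={p}
  B2 li=∅ lo={p}
  B3 li={p} lo={p}
  B4 li={p} lo={p}
  B5 li={p} lo={p}
  B6 li={p} lo=∅
  B7 li={p} lo={p}

Interference:
  c — {p}
  d — {f,p}
  f — {d,p}
  j — {p}
  p — {c,d,f,j}

N(d) = ["f", "p"]

Answer: ["f", "p"]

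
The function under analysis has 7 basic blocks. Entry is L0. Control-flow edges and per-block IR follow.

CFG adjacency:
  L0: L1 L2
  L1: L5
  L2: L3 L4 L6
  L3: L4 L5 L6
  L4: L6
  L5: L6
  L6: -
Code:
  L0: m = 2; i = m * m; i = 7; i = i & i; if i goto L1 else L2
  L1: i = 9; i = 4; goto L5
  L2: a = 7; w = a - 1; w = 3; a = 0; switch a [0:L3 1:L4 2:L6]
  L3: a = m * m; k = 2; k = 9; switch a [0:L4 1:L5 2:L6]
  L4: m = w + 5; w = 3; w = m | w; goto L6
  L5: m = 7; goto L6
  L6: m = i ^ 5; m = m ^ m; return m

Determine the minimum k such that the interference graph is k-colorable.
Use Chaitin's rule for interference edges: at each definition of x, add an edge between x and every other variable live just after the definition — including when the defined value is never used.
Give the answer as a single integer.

Answer: 4

Working:
Block summaries:
  L0: def={i,m} ue=∅
  L1: def={i} ue=∅
  L2: def={a,w} ue=∅
  L3: def={a,k} ue={m}
  L4: def={m,w} ue={w}
  L5: def={m} ue=∅
  L6: def={m} ue={i}

Live sets:
  L0: in=∅ out={i,m}
  L1: in=∅ out={i}
  L2: in={i,m} out={i,m,w}
  L3: in={i,m,w} out={i,w}
  L4: in={i,w} out={i}
  L5: in={i} out={i}
  L6: in={i} out=∅

Interference:
  a — {i,k,m,w}
  i — {a,k,m,w}
  k — {a,i,w}
  m — {a,i,w}
  w — {a,i,k,m}

Registers:
  clique {a,i,k,w} ⇒ need ≥ 4
  4-colouring: R0={a}  R1={i}  R2={w}  R3={k,m}
  χ = 4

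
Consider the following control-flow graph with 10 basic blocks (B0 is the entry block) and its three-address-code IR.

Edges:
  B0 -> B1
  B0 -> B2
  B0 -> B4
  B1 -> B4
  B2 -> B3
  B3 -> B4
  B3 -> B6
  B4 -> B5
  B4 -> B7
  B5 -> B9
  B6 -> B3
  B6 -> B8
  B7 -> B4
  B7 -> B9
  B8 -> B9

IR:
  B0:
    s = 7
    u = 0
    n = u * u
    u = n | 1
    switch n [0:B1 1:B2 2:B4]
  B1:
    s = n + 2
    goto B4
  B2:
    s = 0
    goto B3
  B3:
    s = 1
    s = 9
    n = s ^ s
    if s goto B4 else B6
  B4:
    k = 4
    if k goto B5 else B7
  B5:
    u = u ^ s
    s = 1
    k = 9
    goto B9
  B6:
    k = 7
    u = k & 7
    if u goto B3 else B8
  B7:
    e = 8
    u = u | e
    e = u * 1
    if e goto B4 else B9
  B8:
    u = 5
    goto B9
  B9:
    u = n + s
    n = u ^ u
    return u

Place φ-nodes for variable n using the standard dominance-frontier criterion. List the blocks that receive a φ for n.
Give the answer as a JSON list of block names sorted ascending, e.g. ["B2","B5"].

Answer: ["B3", "B4", "B9"]

Working:
idom tree: B1←B0 B2←B0 B3←B2 B4←B0 B5←B4 B6←B3 B7←B4 B8←B6 B9←B0
Dom∩ at merges:
  B3: preds {B2,B6}: {B0,B2} ∩ {B0,B2,B3,B6} = {B0,B2}; idom=B2
  B4: preds {B0,B1,B3,B7}: {B0} ∩ {B0,B1} ∩ {B0,B2,B3} ∩ {B0,B4,B7} = {B0}; idom=B0
  B9: preds {B5,B7,B8}: {B0,B4,B5} ∩ {B0,B4,B7} ∩ {B0,B2,B3,B6,B8} = {B0}; idom=B0

DF derivation:
  join B3 pred B2: · stop@B2
  join B3 pred B6: B6→B3 stop@B2
  join B4 pred B0: · stop@B0
  join B4 pred B1: B1 stop@B0
  join B4 pred B3: B3→B2 stop@B0
  join B4 pred B7: B7→B4 stop@B0
  join B9 pred B5: B5→B4 stop@B0
  join B9 pred B7: B7→B4 stop@B0
  join B9 pred B8: B8→B6→B3→B2 stop@B0
  B0: DF=∅
  B1: DF={B4}
  B2: DF={B4,B9}
  B3: DF={B3,B4,B9}
  B4: DF={B4,B9}
  B5: DF={B9}
  B6: DF={B3,B9}
  B7: DF={B4,B9}
  B8: DF={B9}
  B9: DF=∅

φ for n: defs {B0,B3,B9}
  DF⁺ = {B3,B4,B9}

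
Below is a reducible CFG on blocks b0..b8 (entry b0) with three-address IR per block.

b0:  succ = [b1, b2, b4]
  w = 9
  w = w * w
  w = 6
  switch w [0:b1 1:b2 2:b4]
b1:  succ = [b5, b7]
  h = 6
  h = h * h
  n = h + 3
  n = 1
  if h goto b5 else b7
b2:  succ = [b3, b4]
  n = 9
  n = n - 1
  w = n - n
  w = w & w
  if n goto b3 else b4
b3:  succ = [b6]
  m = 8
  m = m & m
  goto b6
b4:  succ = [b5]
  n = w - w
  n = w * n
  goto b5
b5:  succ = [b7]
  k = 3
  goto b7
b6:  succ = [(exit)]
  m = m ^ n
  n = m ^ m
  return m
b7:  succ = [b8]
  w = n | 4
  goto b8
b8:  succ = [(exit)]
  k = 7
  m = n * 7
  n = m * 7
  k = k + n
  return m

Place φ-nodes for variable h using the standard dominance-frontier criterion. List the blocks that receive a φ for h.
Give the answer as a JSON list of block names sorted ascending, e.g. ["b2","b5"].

Answer: ["b5", "b7"]

Derivation:
idom tree: b1←b0 b2←b0 b3←b2 b4←b0 b5←b0 b6←b3 b7←b0 b8←b7
Dom at joins:
  b4: preds {b0,b2}: {b0} ∩ {b0,b2} = {b0}; idom=b0
  b5: preds {b1,b4}: {b0,b1} ∩ {b0,b4} = {b0}; idom=b0
  b7: preds {b1,b5}: {b0,b1} ∩ {b0,b5} = {b0}; idom=b0

Frontier:
  join b4 pred b0: · stop@b0
  join b4 pred b2: b2 stop@b0
  join b5 pred b1: b1 stop@b0
  join b5 pred b4: b4 stop@b0
  join b7 pred b1: b1 stop@b0
  join b7 pred b5: b5 stop@b0
  b0: DF=∅
  b1: DF={b5,b7}
  b2: DF={b4}
  b3: DF=∅
  b4: DF={b5}
  b5: DF={b7}
  b6: DF=∅
  b7: DF=∅
  b8: DF=∅

φ for h: defs {b1}
  DF⁺ = {b5,b7}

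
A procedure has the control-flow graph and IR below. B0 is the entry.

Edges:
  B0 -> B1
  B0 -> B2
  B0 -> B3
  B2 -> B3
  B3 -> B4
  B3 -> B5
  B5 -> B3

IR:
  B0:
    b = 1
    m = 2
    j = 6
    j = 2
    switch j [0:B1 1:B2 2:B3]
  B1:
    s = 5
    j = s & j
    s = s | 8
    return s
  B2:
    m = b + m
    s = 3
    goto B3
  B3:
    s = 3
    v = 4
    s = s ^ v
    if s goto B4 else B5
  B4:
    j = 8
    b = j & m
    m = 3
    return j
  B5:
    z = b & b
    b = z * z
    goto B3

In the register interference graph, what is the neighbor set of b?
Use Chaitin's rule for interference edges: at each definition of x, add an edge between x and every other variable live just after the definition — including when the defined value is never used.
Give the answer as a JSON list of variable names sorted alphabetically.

Answer: ["j", "m", "s", "v"]

Derivation:
def/use:
  B0 def {b,j,m} use ∅
  B1 def {j,s} use {j}
  B2 def {m,s} use {b,m}
  B3 def {s,v} use ∅
  B4 def {b,j,m} use {m}
  B5 def {b,z} use {b}

Backward fixpoint:
  B0 li=∅ lo={b,j,m}
  B1 li={j} lo=∅
  B2 li={b,m} lo={b,m}
  B3 li={b,m} lo={b,m}
  B4 li={m} lo=∅
  B5 li={b,m} lo={b,m}

Conflict graph:
  b↔{j,m,s,v}
  j↔{b,m,s}
  m↔{b,j,s,v,z}
  s↔{b,j,m,v}
  v↔{b,m,s}
  z↔{m}

N(b) = ["j", "m", "s", "v"]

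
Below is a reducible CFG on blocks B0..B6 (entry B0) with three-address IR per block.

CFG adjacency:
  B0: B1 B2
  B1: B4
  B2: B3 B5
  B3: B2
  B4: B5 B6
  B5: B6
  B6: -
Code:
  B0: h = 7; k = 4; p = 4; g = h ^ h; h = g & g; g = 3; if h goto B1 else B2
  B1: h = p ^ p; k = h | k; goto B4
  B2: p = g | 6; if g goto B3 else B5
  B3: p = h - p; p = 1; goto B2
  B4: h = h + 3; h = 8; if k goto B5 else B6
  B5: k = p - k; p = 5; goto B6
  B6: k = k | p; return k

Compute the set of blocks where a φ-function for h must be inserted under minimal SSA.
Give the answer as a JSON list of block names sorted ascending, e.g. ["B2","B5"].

Answer: ["B5", "B6"]

Analysis:
idom tree: B1←B0 B2←B0 B3←B2 B4←B1 B5←B0 B6←B0
Join-block Dom:
  B2: preds {B0,B3}: {B0} ∩ {B0,B2,B3} = {B0}; idom=B0
  B5: preds {B2,B4}: {B0,B2} ∩ {B0,B1,B4} = {B0}; idom=B0
  B6: preds {B4,B5}: {B0,B1,B4} ∩ {B0,B5} = {B0}; idom=B0

Frontier:
  join B2 pred B0: · stop@B0
  join B2 pred B3: B3→B2 stop@B0
  join B5 pred B2: B2 stop@B0
  join B5 pred B4: B4→B1 stop@B0
  join B6 pred B4: B4→B1 stop@B0
  join B6 pred B5: B5 stop@B0
  B0: DF=∅
  B1: DF={B5,B6}
  B2: DF={B2,B5}
  B3: DF={B2}
  B4: DF={B5,B6}
  B5: DF={B6}
  B6: DF=∅

φ for h: defs {B0,B1,B4}
  DF⁺ = {B5,B6}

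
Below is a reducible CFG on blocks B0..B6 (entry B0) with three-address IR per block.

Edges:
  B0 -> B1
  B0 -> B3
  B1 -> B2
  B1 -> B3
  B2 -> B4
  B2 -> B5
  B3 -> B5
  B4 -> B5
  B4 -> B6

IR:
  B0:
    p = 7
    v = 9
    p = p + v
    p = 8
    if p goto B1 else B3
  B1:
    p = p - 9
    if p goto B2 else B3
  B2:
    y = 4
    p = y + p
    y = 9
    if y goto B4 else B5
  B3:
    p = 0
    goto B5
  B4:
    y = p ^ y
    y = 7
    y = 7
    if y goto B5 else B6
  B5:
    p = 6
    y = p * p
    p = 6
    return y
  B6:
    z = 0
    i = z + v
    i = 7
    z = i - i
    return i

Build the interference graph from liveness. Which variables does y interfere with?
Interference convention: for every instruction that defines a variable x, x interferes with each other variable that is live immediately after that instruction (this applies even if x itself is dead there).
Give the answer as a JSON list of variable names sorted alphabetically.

Answer: ["p", "v"]

Derivation:
def/use:
  B0 def {p,v} use ∅
  B1 def {p} use {p}
  B2 def {p,y} use {p}
  B3 def {p} use ∅
  B4 def {y} use {p,y}
  B5 def {p,y} use ∅
  B6 def {i,z} use {v}

Liveness:
  B0: in=∅ out={p,v}
  B1: in={p,v} out={p,v}
  B2: in={p,v} out={p,v,y}
  B3: in=∅ out=∅
  B4: in={p,v,y} out={v}
  B5: in=∅ out=∅
  B6: in={v} out=∅

Conflict graph:
  i↔{z}
  p↔{v,y}
  v↔{p,y,z}
  y↔{p,v}
  z↔{i,v}

N(y) = ["p", "v"]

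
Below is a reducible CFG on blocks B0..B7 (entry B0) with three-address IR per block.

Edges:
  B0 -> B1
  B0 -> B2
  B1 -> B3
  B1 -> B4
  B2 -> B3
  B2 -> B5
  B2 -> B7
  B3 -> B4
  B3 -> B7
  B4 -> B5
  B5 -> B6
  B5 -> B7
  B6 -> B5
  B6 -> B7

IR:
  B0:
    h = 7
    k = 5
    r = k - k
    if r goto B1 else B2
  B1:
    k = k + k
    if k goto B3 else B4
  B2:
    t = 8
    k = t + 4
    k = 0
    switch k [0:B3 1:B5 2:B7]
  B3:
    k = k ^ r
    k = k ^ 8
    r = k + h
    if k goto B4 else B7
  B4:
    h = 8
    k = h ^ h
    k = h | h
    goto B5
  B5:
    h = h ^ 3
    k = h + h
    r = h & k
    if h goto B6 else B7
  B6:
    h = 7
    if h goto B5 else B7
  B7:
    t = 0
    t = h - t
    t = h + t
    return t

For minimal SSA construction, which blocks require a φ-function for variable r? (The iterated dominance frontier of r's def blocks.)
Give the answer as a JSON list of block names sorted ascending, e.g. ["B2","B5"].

idom tree: B1←B0 B2←B0 B3←B0 B4←B0 B5←B0 B6←B5 B7←B0
Dom∩ at merges:
  B3: preds {B1,B2}: {B0,B1} ∩ {B0,B2} = {B0}; idom=B0
  B4: preds {B1,B3}: {B0,B1} ∩ {B0,B3} = {B0}; idom=B0
  B5: preds {B2,B4,B6}: {B0,B2} ∩ {B0,B4} ∩ {B0,B5,B6} = {B0}; idom=B0
  B7: preds {B2,B3,B5,B6}: {B0,B2} ∩ {B0,B3} ∩ {B0,B5} ∩ {B0,B5,B6} = {B0}; idom=B0

DF derivation:
  B3←B1: walk B1 to B0
  B3←B2: walk B2 to B0
  B4←B1: walk B1 to B0
  B4←B3: walk B3 to B0
  B5←B2: walk B2 to B0
  B5←B4: walk B4 to B0
  B5←B6: walk B6→B5 to B0
  B7←B2: walk B2 to B0
  B7←B3: walk B3 to B0
  B7←B5: walk B5 to B0
  B7←B6: walk B6→B5 to B0
  B0: DF=∅
  B1: DF={B3,B4}
  B2: DF={B3,B5,B7}
  B3: DF={B4,B7}
  B4: DF={B5}
  B5: DF={B5,B7}
  B6: DF={B5,B7}
  B7: DF=∅

φ for r: defs {B0,B3,B5}
  DF⁺ = {B4,B5,B7}

Answer: ["B4", "B5", "B7"]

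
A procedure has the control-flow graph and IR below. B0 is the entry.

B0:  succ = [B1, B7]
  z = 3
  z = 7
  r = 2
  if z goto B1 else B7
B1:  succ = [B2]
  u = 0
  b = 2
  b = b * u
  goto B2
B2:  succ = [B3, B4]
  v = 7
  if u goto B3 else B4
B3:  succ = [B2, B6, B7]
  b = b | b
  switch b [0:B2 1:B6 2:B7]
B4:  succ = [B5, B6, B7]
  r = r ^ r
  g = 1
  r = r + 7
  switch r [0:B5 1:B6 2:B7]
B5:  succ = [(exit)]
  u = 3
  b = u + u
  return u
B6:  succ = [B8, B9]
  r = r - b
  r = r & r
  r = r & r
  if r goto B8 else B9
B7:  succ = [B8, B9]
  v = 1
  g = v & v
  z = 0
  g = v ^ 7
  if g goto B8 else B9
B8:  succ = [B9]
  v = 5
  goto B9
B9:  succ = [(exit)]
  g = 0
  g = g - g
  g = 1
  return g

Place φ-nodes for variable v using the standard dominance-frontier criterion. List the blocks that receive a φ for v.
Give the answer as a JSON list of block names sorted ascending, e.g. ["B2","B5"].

idom tree: B1←B0 B2←B1 B3←B2 B4←B2 B5←B4 B6←B2 B7←B0 B8←B0 B9←B0
Dom at joins:
  B2: preds {B1,B3}: {B0,B1} ∩ {B0,B1,B2,B3} = {B0,B1}; idom=B1
  B6: preds {B3,B4}: {B0,B1,B2,B3} ∩ {B0,B1,B2,B4} = {B0,B1,B2}; idom=B2
  B7: preds {B0,B3,B4}: {B0} ∩ {B0,B1,B2,B3} ∩ {B0,B1,B2,B4} = {B0}; idom=B0
  B8: preds {B6,B7}: {B0,B1,B2,B6} ∩ {B0,B7} = {B0}; idom=B0
  B9: preds {B6,B7,B8}: {B0,B1,B2,B6} ∩ {B0,B7} ∩ {B0,B8} = {B0}; idom=B0

DF walk-up:
  join B2 pred B1: · stop@B1
  join B2 pred B3: B3→B2 stop@B1
  join B6 pred B3: B3 stop@B2
  join B6 pred B4: B4 stop@B2
  join B7 pred B0: · stop@B0
  join B7 pred B3: B3→B2→B1 stop@B0
  join B7 pred B4: B4→B2→B1 stop@B0
  join B8 pred B6: B6→B2→B1 stop@B0
  join B8 pred B7: B7 stop@B0
  join B9 pred B6: B6→B2→B1 stop@B0
  join B9 pred B7: B7 stop@B0
  join B9 pred B8: B8 stop@B0
  B0: DF=∅
  B1: DF={B7,B8,B9}
  B2: DF={B2,B7,B8,B9}
  B3: DF={B2,B6,B7}
  B4: DF={B6,B7}
  B5: DF=∅
  B6: DF={B8,B9}
  B7: DF={B8,B9}
  B8: DF={B9}
  B9: DF=∅

φ for v: defs {B2,B7,B8}
  DF⁺ = {B2,B7,B8,B9}

Answer: ["B2", "B7", "B8", "B9"]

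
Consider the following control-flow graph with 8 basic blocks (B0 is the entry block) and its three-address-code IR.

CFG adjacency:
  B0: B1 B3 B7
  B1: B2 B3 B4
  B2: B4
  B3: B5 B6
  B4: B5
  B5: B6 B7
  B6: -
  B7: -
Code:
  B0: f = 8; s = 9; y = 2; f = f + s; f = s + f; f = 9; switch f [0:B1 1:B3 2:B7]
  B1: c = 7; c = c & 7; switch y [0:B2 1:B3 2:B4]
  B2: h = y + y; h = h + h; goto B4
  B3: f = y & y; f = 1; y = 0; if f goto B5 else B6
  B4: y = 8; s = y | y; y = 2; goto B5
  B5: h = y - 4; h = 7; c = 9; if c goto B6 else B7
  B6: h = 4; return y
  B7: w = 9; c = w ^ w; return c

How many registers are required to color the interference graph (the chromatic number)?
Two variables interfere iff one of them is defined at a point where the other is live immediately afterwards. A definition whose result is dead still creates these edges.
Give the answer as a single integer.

Answer: 3

Analysis:
Per-block:
  B0: {f,s,y} / ∅
  B1: {c} / {y}
  B2: {h} / {y}
  B3: {f,y} / {y}
  B4: {s,y} / ∅
  B5: {c,h} / {y}
  B6: {h} / {y}
  B7: {c,w} / ∅

Live sets:
  B0: in=∅ out={y}
  B1: in={y} out={y}
  B2: in={y} out=∅
  B3: in={y} out={y}
  B4: in=∅ out={y}
  B5: in={y} out={y}
  B6: in={y} out=∅
  B7: in=∅ out=∅

Interfere edges:
  c↔{y}
  f↔{s,y}
  h↔{y}
  s↔{f,y}
  w↔∅
  y↔{c,f,h,s}

Chromatic number:
  clique {f,s,y} ⇒ need ≥ 3
  3-colouring: r0={w,y}  r1={c,f,h}  r2={s}
  χ = 3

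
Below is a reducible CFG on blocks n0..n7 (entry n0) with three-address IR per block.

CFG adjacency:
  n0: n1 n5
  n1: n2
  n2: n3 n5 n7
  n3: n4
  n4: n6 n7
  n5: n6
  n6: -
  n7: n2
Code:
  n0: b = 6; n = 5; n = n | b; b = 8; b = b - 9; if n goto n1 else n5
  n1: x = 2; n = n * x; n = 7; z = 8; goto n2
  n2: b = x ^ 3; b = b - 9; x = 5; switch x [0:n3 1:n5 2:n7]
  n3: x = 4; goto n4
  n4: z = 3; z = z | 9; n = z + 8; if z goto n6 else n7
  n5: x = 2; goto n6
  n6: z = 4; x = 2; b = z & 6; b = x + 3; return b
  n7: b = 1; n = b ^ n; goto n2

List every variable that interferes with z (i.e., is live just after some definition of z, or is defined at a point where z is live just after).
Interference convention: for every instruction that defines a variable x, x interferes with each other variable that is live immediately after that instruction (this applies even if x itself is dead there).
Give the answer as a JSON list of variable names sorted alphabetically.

Answer: ["n", "x"]

Working:
Per-block:
  n0: {b,n} / ∅
  n1: {n,x,z} / {n}
  n2: {b,x} / {x}
  n3: {x} / ∅
  n4: {n,z} / ∅
  n5: {x} / ∅
  n6: {b,x,z} / ∅
  n7: {b,n} / {n}

Liveness:
  live n0: ∅→{n}
  live n1: {n}→{n,x}
  live n2: {n,x}→{n,x}
  live n3: ∅→{x}
  live n4: {x}→{n,x}
  live n5: ∅→∅
  live n6: ∅→∅
  live n7: {n,x}→{n,x}

Interference:
  b↔{n,x}
  n↔{b,x,z}
  x↔{b,n,z}
  z↔{n,x}

N(z) = ["n", "x"]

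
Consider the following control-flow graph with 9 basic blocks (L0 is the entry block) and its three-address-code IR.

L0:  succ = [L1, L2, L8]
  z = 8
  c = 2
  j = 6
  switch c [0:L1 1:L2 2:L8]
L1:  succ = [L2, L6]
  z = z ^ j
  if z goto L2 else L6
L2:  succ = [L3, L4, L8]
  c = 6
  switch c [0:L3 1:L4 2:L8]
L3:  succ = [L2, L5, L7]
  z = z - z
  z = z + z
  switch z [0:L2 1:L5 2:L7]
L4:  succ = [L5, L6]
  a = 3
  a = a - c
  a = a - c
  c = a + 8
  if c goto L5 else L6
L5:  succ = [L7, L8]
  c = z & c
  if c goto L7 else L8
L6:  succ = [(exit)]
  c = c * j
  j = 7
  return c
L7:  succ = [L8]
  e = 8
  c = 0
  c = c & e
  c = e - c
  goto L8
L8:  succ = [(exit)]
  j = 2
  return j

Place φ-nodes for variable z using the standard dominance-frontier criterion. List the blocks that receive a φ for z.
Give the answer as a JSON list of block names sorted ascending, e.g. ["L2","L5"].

Answer: ["L2", "L5", "L6", "L7", "L8"]

Derivation:
idom tree: L1←L0 L2←L0 L3←L2 L4←L2 L5←L2 L6←L0 L7←L2 L8←L0
Join-block Dom:
  L2: preds {L0,L1,L3}: {L0} ∩ {L0,L1} ∩ {L0,L2,L3} = {L0}; idom=L0
  L5: preds {L3,L4}: {L0,L2,L3} ∩ {L0,L2,L4} = {L0,L2}; idom=L2
  L6: preds {L1,L4}: {L0,L1} ∩ {L0,L2,L4} = {L0}; idom=L0
  L7: preds {L3,L5}: {L0,L2,L3} ∩ {L0,L2,L5} = {L0,L2}; idom=L2
  L8: preds {L0,L2,L5,L7}: {L0} ∩ {L0,L2} ∩ {L0,L2,L5} ∩ {L0,L2,L7} = {L0}; idom=L0

DF walk-up:
  join L2 pred L0: · stop@L0
  join L2 pred L1: L1 stop@L0
  join L2 pred L3: L3→L2 stop@L0
  join L5 pred L3: L3 stop@L2
  join L5 pred L4: L4 stop@L2
  join L6 pred L1: L1 stop@L0
  join L6 pred L4: L4→L2 stop@L0
  join L7 pred L3: L3 stop@L2
  join L7 pred L5: L5 stop@L2
  join L8 pred L0: · stop@L0
  join L8 pred L2: L2 stop@L0
  join L8 pred L5: L5→L2 stop@L0
  join L8 pred L7: L7→L2 stop@L0
  L0: DF=∅
  L1: DF={L2,L6}
  L2: DF={L2,L6,L8}
  L3: DF={L2,L5,L7}
  L4: DF={L5,L6}
  L5: DF={L7,L8}
  L6: DF=∅
  L7: DF={L8}
  L8: DF=∅

φ for z: defs {L0,L1,L3}
  DF⁺ = {L2,L5,L6,L7,L8}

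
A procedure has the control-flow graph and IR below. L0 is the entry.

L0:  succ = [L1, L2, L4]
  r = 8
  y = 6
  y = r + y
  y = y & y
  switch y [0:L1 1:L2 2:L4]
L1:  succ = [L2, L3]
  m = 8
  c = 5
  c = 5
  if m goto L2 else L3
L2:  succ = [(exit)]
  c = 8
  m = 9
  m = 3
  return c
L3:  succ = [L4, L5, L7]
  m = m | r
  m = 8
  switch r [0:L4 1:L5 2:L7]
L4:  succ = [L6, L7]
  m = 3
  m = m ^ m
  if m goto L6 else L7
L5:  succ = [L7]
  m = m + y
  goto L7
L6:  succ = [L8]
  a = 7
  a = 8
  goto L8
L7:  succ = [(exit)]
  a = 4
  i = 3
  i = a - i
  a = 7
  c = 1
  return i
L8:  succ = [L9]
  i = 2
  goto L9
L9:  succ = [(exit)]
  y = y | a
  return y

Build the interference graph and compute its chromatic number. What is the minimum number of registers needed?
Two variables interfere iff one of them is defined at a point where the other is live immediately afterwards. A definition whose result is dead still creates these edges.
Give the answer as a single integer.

Answer: 4

Analysis:
def/use:
  L0: {r,y} / ∅
  L1: {c,m} / ∅
  L2: {c,m} / ∅
  L3: {m} / {m,r}
  L4: {m} / ∅
  L5: {m} / {m,y}
  L6: {a} / ∅
  L7: {a,c,i} / ∅
  L8: {i} / ∅
  L9: {y} / {a,y}

Live sets:
  L0: in=∅ out={r,y}
  L1: in={r,y} out={m,r,y}
  L2: in=∅ out=∅
  L3: in={m,r,y} out={m,y}
  L4: in={y} out={y}
  L5: in={m,y} out=∅
  L6: in={y} out={a,y}
  L7: in=∅ out=∅
  L8: in={a,y} out={a,y}
  L9: in={a,y} out=∅

Interference:
  a: {i,y}
  c: {i,m,r,y}
  i: {a,c,y}
  m: {c,r,y}
  r: {c,m,y}
  y: {a,c,i,m,r}

Chromatic number:
  clique {c,m,r,y} ⇒ need ≥ 4
  4-colouring: c0={y}  c1={a,c}  c2={i,m}  c3={r}
  χ = 4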